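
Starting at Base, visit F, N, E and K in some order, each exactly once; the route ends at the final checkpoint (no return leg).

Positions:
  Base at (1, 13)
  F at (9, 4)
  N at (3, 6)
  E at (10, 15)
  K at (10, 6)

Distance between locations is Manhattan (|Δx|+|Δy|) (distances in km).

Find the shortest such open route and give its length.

29 km — the minimum one-way total.

There are 4! = 24 possible orderings.
Base → F → N → E → K: 17+8+16+9 = 50
Base → F → N → K → E: 17+8+7+9 = 41
Base → F → E → N → K: 17+12+16+7 = 52
Base → F → E → K → N: 17+12+9+7 = 45
Base → F → K → N → E: 17+3+7+16 = 43
Base → F → K → E → N: 17+3+9+16 = 45
Base → N → F → E → K: 9+8+12+9 = 38
Base → N → F → K → E: 9+8+3+9 = 29
Base → N → E → F → K: 9+16+12+3 = 40
Base → N → E → K → F: 9+16+9+3 = 37
Base → N → K → F → E: 9+7+3+12 = 31
Base → N → K → E → F: 9+7+9+12 = 37
Base → E → F → N → K: 11+12+8+7 = 38
Base → E → F → K → N: 11+12+3+7 = 33
… (10 more)
The minimum is 29.
One shortest path: Base → N → F → K → E.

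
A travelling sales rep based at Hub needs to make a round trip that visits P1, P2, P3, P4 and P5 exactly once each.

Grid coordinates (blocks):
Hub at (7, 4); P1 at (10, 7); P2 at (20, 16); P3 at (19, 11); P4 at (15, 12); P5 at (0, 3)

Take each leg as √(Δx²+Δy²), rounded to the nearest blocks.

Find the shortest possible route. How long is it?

Minimum total distance: 49 blocks.

With 5 stops there are 5!/2 = 60 distinct round trips (a route and its reverse cost the same).
Hub → P1 → P2 → P3 → P4 → P5 → Hub: 4+13+5+4+17+7 = 50
Hub → P1 → P2 → P3 → P5 → P4 → Hub: 4+13+5+21+17+11 = 71
Hub → P1 → P2 → P4 → P3 → P5 → Hub: 4+13+6+4+21+7 = 55
Hub → P1 → P2 → P4 → P5 → P3 → Hub: 4+13+6+17+21+14 = 75
Hub → P1 → P2 → P5 → P3 → P4 → Hub: 4+13+24+21+4+11 = 77
Hub → P1 → P2 → P5 → P4 → P3 → Hub: 4+13+24+17+4+14 = 76
Hub → P1 → P3 → P2 → P4 → P5 → Hub: 4+10+5+6+17+7 = 49
Hub → P1 → P3 → P2 → P5 → P4 → Hub: 4+10+5+24+17+11 = 71
Hub → P1 → P3 → P4 → P2 → P5 → Hub: 4+10+4+6+24+7 = 55
Hub → P1 → P3 → P4 → P5 → P2 → Hub: 4+10+4+17+24+18 = 77
Hub → P1 → P3 → P5 → P2 → P4 → Hub: 4+10+21+24+6+11 = 76
Hub → P1 → P3 → P5 → P4 → P2 → Hub: 4+10+21+17+6+18 = 76
Hub → P1 → P4 → P2 → P3 → P5 → Hub: 4+7+6+5+21+7 = 50
Hub → P1 → P4 → P2 → P5 → P3 → Hub: 4+7+6+24+21+14 = 76
… (46 more)
The minimum is 49.
One optimal route: Hub → P1 → P3 → P2 → P4 → P5 → Hub (or its reverse).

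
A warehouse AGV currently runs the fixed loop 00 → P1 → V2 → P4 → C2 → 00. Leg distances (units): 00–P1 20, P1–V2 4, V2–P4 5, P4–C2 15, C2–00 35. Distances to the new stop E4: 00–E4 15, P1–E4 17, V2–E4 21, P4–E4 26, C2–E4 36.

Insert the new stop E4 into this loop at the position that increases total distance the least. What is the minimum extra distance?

Insertion cost between consecutive stops i–j is d(i,E4) + d(E4,j) − d(i,j):
  between 00 and P1: 15 + 17 − 20 = 12
  between P1 and V2: 17 + 21 − 4 = 34
  between V2 and P4: 21 + 26 − 5 = 42
  between P4 and C2: 26 + 36 − 15 = 47
  between C2 and 00: 36 + 15 − 35 = 16
Cheapest insertion is between 00 and P1, adding 12.
New total = 79 + 12 = 91.

+12 — insert E4 between 00 and P1.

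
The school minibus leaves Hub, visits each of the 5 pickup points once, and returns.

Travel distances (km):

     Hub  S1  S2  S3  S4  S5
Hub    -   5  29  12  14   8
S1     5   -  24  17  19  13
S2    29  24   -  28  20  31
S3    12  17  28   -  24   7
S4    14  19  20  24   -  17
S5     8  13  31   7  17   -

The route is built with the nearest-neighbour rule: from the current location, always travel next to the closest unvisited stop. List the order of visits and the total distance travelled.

At Hub the remaining stops are S1 5, S5 8, S3 12, S4 14, S2 29; go to S1.
At S1 the remaining stops are S5 13, S3 17, S4 19, S2 24; go to S5.
At S5 the remaining stops are S3 7, S4 17, S2 31; go to S3.
At S3 the remaining stops are S4 24, S2 28; go to S4.
At S4 the remaining stops are S2 20; go to S2.
Return S2→Hub: 29.
Total = 5 + 13 + 7 + 24 + 20 + 29 = 98.

Nearest-neighbour total = 98 km; route Hub → S1 → S5 → S3 → S4 → S2 → Hub.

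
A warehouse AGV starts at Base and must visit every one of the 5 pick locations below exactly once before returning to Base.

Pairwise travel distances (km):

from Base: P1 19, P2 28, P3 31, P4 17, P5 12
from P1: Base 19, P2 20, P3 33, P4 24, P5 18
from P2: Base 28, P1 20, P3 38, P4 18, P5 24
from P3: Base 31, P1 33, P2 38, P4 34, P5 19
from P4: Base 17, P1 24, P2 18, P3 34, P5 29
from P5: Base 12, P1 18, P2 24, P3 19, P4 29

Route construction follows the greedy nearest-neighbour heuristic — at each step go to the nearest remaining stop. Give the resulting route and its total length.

Total distance 133 km via the nearest-neighbour route Base → P5 → P1 → P2 → P4 → P3 → Base.

From Base: distances to unvisited — P5=12, P4=17, P1=19, P2=28, P3=31. Nearest is P5 (12).
From P5: distances to unvisited — P1=18, P3=19, P2=24, P4=29. Nearest is P1 (18).
From P1: distances to unvisited — P2=20, P4=24, P3=33. Nearest is P2 (20).
From P2: distances to unvisited — P4=18, P3=38. Nearest is P4 (18).
From P4: distances to unvisited — P3=34. Nearest is P3 (34).
Return P3→Base: 31.
Total = 12 + 18 + 20 + 18 + 34 + 31 = 133.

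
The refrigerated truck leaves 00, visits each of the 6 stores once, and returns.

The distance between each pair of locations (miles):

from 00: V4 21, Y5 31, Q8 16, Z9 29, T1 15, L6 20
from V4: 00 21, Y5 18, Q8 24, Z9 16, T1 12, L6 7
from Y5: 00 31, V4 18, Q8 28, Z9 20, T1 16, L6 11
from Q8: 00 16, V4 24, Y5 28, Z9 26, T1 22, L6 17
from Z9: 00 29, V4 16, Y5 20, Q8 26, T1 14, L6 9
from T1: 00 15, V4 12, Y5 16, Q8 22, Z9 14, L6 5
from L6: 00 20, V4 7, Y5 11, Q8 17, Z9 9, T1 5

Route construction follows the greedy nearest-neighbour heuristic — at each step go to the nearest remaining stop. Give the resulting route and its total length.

From 00: distances to unvisited — T1=15, Q8=16, L6=20, V4=21, Z9=29, Y5=31. Nearest is T1 (15).
From T1: distances to unvisited — L6=5, V4=12, Z9=14, Y5=16, Q8=22. Nearest is L6 (5).
From L6: distances to unvisited — V4=7, Z9=9, Y5=11, Q8=17. Nearest is V4 (7).
From V4: distances to unvisited — Z9=16, Y5=18, Q8=24. Nearest is Z9 (16).
From Z9: distances to unvisited — Y5=20, Q8=26. Nearest is Y5 (20).
From Y5: distances to unvisited — Q8=28. Nearest is Q8 (28).
Return Q8→00: 16.
Total = 15 + 5 + 7 + 16 + 20 + 28 + 16 = 107.

Total distance 107 miles via the nearest-neighbour route 00 → T1 → L6 → V4 → Z9 → Y5 → Q8 → 00.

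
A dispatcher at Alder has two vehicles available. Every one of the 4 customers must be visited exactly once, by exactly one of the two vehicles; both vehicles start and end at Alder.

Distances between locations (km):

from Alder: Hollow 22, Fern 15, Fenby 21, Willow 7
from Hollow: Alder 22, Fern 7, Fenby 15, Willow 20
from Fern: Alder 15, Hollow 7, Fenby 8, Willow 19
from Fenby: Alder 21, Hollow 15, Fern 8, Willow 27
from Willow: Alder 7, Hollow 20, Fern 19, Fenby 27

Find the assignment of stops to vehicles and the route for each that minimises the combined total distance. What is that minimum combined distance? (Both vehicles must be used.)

72 km — the smallest possible combined total.

Try each way of splitting the stops between the two vehicles (each non-empty) and, for each split, find the best tour for each vehicle:
  {Hollow} + {Fern, Fenby, Willow}: 44 + 55 = 99
  {Fern} + {Hollow, Fenby, Willow}: 30 + 63 = 93
  {Hollow, Fern} + {Fenby, Willow}: 44 + 55 = 99
  {Fenby} + {Hollow, Fern, Willow}: 42 + 49 = 91
  {Hollow, Fenby} + {Fern, Willow}: 58 + 41 = 99
  {Fern, Fenby} + {Hollow, Willow}: 44 + 49 = 93
  … (7 splits in total)
  {Hollow, Fern, Fenby} + {Willow}: 58 + 14 = 72  ← best
Best: vehicle 1 Alder → Hollow → Fern → Fenby → Alder = 58; vehicle 2 Alder → Willow → Alder = 14; combined 72.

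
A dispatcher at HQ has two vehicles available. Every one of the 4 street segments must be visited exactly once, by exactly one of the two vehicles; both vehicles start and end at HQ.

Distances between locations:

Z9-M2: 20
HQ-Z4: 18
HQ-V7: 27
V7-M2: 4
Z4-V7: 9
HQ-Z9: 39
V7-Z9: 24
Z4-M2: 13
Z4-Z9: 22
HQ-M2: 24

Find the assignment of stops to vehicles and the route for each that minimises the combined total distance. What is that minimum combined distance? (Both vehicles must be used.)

Minimum combined distance: 126.

Check every non-empty split of the stops between the two vehicles; for each half take its own optimal tour:
  {Z4} + {V7, Z9, M2}: 36 + 90 = 126
  {V7} + {Z4, Z9, M2}: 54 + 84 = 138
  {Z4, V7} + {Z9, M2}: 54 + 83 = 137
  {Z9} + {Z4, V7, M2}: 78 + 55 = 133
  {Z4, Z9} + {V7, M2}: 79 + 55 = 134
  {V7, Z9} + {Z4, M2}: 90 + 55 = 145
  … (7 splits in total)
Best: vehicle 1 HQ → Z4 → HQ = 36; vehicle 2 HQ → V7 → M2 → Z9 → HQ = 90; combined 126.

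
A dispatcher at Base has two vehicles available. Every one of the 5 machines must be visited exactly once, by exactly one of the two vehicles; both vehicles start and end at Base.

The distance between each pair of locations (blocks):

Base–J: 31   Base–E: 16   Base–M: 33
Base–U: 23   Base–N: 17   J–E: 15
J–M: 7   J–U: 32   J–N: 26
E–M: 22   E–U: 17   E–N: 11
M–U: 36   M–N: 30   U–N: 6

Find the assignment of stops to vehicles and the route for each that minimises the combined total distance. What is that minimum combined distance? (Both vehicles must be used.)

Check every non-empty split of the stops between the two vehicles; for each half take its own optimal tour:
  {J} + {E, M, U, N}: 62 + 95 = 157
  {E} + {J, M, U, N}: 32 + 95 = 127
  {J, E} + {M, U, N}: 62 + 92 = 154
  {M} + {J, E, U, N}: 66 + 86 = 152
  {J, M} + {E, U, N}: 71 + 56 = 127
  {E, M} + {J, U, N}: 71 + 86 = 157
  … (15 splits in total)
  {J, E, M} + {U, N}: 71 + 46 = 117  ← best
Best: vehicle 1 Base → E → J → M → Base = 71; vehicle 2 Base → U → N → Base = 46; combined 117.

Minimum combined distance: 117 blocks.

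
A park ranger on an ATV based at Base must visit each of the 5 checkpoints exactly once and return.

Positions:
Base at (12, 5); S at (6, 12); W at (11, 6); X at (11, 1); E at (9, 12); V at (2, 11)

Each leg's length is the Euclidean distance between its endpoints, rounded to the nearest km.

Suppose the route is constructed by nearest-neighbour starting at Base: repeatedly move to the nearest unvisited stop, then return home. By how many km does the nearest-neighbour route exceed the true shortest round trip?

Excess over optimum: 5 km.

From Base: W=1, X=4, E=8, S=9, V=12 → choose W (1).
From W: X=5, E=6, S=8, V=10 → choose X (5).
From X: E=11, S=12, V=13 → choose E (11).
From E: S=3, V=7 → choose S (3).
From S: V=4 → choose V (4).
NN route Base → W → X → E → S → V → Base costs 36.
Optimal: Base → W → E → S → V → X → Base costs 31 (by enumerating all 60 distinct tours).
Excess = 36 − 31 = 5.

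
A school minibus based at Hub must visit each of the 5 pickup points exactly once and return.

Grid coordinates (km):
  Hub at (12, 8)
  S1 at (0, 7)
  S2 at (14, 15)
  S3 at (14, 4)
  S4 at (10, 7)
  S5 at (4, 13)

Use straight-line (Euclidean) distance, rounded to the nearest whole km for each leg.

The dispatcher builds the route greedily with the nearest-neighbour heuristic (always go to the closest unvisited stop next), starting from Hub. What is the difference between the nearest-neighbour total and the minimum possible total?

Hub: S4=2, S3=4, S2=7, S5=9, S1=12 ⇒ S4
S4: S3=5, S5=8, S2=9, S1=10 ⇒ S3
S3: S2=11, S5=13, S1=14 ⇒ S2
S2: S5=10, S1=16 ⇒ S5
S5: S1=7 ⇒ S1
NN route Hub → S4 → S3 → S2 → S5 → S1 → Hub costs 47.
Optimal: Hub → S2 → S5 → S1 → S4 → S3 → Hub costs 43 (by enumerating all 60 distinct tours).
Excess = 47 − 43 = 4.

Excess over optimum: 4 km.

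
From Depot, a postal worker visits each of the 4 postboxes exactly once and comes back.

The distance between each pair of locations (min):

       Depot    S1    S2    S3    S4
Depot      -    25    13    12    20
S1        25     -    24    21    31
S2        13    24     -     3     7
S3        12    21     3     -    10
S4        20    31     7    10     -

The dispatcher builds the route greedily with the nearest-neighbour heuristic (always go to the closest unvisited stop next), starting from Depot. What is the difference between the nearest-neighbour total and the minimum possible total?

Depot: S3=12, S2=13, S4=20, S1=25 ⇒ S3
S3: S2=3, S4=10, S1=21 ⇒ S2
S2: S4=7, S1=24 ⇒ S4
S4: S1=31 ⇒ S1
NN route Depot → S3 → S2 → S4 → S1 → Depot costs 78.
Optimal: Depot → S1 → S3 → S2 → S4 → Depot costs 76 (by enumerating all 12 distinct tours).
Excess = 78 − 76 = 2.

The nearest-neighbour route is 2 min longer than optimal.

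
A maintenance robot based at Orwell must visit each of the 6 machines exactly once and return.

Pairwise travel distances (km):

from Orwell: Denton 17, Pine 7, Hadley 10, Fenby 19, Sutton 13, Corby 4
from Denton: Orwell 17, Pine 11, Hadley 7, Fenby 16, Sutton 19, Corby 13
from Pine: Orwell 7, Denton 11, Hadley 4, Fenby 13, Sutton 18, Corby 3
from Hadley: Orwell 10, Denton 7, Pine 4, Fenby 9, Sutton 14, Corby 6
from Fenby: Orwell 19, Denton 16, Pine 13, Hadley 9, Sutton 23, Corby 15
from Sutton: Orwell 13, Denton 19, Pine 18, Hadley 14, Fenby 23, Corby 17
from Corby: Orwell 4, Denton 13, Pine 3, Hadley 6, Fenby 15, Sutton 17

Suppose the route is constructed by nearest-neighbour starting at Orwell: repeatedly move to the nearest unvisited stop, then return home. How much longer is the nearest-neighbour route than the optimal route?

The nearest-neighbour route is 2 km longer than optimal.

Orwell: Corby=4, Pine=7, Hadley=10, Sutton=13, Denton=17, Fenby=19 ⇒ Corby
Corby: Pine=3, Hadley=6, Denton=13, Fenby=15, Sutton=17 ⇒ Pine
Pine: Hadley=4, Denton=11, Fenby=13, Sutton=18 ⇒ Hadley
Hadley: Denton=7, Fenby=9, Sutton=14 ⇒ Denton
Denton: Fenby=16, Sutton=19 ⇒ Fenby
Fenby: Sutton=23 ⇒ Sutton
NN route Orwell → Corby → Pine → Hadley → Denton → Fenby → Sutton → Orwell costs 70.
Optimal: Orwell → Sutton → Denton → Hadley → Fenby → Pine → Corby → Orwell costs 68 (by enumerating all 360 distinct tours).
Excess = 70 − 68 = 2.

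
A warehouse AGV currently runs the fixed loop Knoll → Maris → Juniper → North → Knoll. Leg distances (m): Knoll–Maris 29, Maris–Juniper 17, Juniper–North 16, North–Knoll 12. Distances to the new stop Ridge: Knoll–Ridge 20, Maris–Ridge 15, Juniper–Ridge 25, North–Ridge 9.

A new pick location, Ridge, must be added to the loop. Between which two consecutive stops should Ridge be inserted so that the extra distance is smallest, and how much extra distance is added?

Insertion cost between consecutive stops i–j is d(i,Ridge) + d(Ridge,j) − d(i,j):
  between Knoll and Maris: 20 + 15 − 29 = 6
  between Maris and Juniper: 15 + 25 − 17 = 23
  between Juniper and North: 25 + 9 − 16 = 18
  between North and Knoll: 9 + 20 − 12 = 17
Cheapest insertion is between Knoll and Maris, adding 6.
New total = 74 + 6 = 80.

Minimum extra distance: 6 m, inserting Ridge between Knoll and Maris.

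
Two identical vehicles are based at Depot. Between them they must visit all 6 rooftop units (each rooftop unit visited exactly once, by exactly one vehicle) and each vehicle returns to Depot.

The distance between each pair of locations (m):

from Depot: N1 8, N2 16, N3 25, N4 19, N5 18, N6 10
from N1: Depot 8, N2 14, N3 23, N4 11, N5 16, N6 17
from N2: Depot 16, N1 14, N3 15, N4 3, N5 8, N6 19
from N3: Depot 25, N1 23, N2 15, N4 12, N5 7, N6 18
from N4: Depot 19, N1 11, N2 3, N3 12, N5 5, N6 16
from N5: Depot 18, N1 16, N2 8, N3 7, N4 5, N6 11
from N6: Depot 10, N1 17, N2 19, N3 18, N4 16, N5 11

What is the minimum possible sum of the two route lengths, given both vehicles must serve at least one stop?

75 m — the smallest possible combined total.

There are 2^5 − 1 = 31 ways to divide the 6 stops into two non-empty groups. For each, the best each vehicle can do is its own shortest tour through its group:
  {N1} + {N2, N3, N4, N5, N6}: 16 + 59 = 75
  {N2} + {N1, N3, N4, N5, N6}: 32 + 59 = 91
  {N1, N2} + {N3, N4, N5, N6}: 38 + 59 = 97
  {N3} + {N1, N2, N4, N5, N6}: 50 + 51 = 101
  {N1, N3} + {N2, N4, N5, N6}: 56 + 45 = 101
  {N2, N3} + {N1, N4, N5, N6}: 56 + 45 = 101
  … (31 splits in total)
Best: vehicle 1 Depot → N1 → Depot = 16; vehicle 2 Depot → N2 → N4 → N3 → N5 → N6 → Depot = 59; combined 75.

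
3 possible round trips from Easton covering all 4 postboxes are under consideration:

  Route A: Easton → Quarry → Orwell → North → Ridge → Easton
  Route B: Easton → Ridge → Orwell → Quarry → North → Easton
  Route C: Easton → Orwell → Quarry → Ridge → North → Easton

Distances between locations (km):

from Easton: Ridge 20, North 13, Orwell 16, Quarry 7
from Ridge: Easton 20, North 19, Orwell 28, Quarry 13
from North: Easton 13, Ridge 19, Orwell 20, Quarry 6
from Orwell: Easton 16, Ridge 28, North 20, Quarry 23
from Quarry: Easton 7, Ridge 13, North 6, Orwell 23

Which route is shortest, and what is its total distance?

Route A: 7 + 23 + 20 + 19 + 20 = 89
Route B: 20 + 28 + 23 + 6 + 13 = 90
Route C: 16 + 23 + 13 + 19 + 13 = 84

84 km — Route C is the shortest.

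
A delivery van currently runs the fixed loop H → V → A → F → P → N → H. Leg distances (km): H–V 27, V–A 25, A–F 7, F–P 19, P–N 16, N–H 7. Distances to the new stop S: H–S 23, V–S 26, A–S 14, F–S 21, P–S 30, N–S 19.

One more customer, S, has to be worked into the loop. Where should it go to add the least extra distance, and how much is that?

Insertion cost between consecutive stops i–j is d(i,S) + d(S,j) − d(i,j):
  between H and V: 23 + 26 − 27 = 22
  between V and A: 26 + 14 − 25 = 15
  between A and F: 14 + 21 − 7 = 28
  between F and P: 21 + 30 − 19 = 32
  between P and N: 30 + 19 − 16 = 33
  between N and H: 19 + 23 − 7 = 35
Cheapest insertion is between V and A, adding 15.
New total = 101 + 15 = 116.

Minimum extra distance: 15 km, inserting S between V and A.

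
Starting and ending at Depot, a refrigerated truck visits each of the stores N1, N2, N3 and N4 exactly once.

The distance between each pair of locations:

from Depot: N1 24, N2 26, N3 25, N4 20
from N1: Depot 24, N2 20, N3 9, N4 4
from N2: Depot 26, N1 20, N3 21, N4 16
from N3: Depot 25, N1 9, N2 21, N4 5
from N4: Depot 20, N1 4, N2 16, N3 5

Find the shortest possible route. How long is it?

There are 12 distinct closed tours to check (reversals are equivalent).
Depot → N1 → N2 → N3 → N4 → Depot: 24+20+21+5+20 = 90
Depot → N1 → N2 → N4 → N3 → Depot: 24+20+16+5+25 = 90
Depot → N1 → N3 → N2 → N4 → Depot: 24+9+21+16+20 = 90
Depot → N1 → N3 → N4 → N2 → Depot: 24+9+5+16+26 = 80
Depot → N1 → N4 → N2 → N3 → Depot: 24+4+16+21+25 = 90
Depot → N1 → N4 → N3 → N2 → Depot: 24+4+5+21+26 = 80
Depot → N2 → N1 → N3 → N4 → Depot: 26+20+9+5+20 = 80
Depot → N2 → N1 → N4 → N3 → Depot: 26+20+4+5+25 = 80
Depot → N2 → N3 → N1 → N4 → Depot: 26+21+9+4+20 = 80
Depot → N2 → N4 → N1 → N3 → Depot: 26+16+4+9+25 = 80
Depot → N3 → N1 → N2 → N4 → Depot: 25+9+20+16+20 = 90
Depot → N3 → N2 → N1 → N4 → Depot: 25+21+20+4+20 = 90
The minimum is 80.
One optimal route: Depot → N1 → N3 → N4 → N2 → Depot (or its reverse).

Minimum total distance: 80.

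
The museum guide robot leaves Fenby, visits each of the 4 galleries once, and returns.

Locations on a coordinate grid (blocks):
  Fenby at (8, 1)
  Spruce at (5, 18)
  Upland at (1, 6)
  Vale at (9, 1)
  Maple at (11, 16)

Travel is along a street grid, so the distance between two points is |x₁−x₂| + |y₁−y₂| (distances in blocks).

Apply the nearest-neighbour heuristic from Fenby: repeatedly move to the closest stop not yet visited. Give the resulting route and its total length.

From Fenby: distances to unvisited — Vale=1, Upland=12, Maple=18, Spruce=20. Nearest is Vale (1).
From Vale: distances to unvisited — Upland=13, Maple=17, Spruce=21. Nearest is Upland (13).
From Upland: distances to unvisited — Spruce=16, Maple=20. Nearest is Spruce (16).
From Spruce: distances to unvisited — Maple=8. Nearest is Maple (8).
Return Maple→Fenby: 18.
Total = 1 + 13 + 16 + 8 + 18 = 56.

Nearest-neighbour total = 56 blocks; route Fenby → Vale → Upland → Spruce → Maple → Fenby.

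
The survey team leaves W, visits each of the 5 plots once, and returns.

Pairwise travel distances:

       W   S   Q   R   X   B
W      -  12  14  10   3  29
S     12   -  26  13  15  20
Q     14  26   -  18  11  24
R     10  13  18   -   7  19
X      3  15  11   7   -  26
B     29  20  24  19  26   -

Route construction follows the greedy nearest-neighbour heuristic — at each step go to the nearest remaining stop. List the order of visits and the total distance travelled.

From W: distances to unvisited — X=3, R=10, S=12, Q=14, B=29. Nearest is X (3).
From X: distances to unvisited — R=7, Q=11, S=15, B=26. Nearest is R (7).
From R: distances to unvisited — S=13, Q=18, B=19. Nearest is S (13).
From S: distances to unvisited — B=20, Q=26. Nearest is B (20).
From B: distances to unvisited — Q=24. Nearest is Q (24).
Return Q→W: 14.
Total = 3 + 7 + 13 + 20 + 24 + 14 = 81.

81 along W → X → R → S → B → Q → W.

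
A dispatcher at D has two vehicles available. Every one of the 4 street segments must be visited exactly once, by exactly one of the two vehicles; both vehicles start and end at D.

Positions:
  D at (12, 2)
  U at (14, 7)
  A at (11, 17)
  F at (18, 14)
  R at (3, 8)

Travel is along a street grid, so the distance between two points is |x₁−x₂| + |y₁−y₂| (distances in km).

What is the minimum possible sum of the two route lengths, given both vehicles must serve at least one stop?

Minimum combined distance: 74 km.

There are 2^3 − 1 = 7 ways to divide the 4 stops into two non-empty groups. For each, the best each vehicle can do is its own shortest tour through its group:
  {U} + {A, F, R}: 14 + 60 = 74
  {A} + {U, F, R}: 32 + 54 = 86
  {U, A} + {F, R}: 36 + 54 = 90
  {F} + {U, A, R}: 36 + 52 = 88
  {U, F} + {A, R}: 36 + 48 = 84
  {A, F} + {U, R}: 44 + 34 = 78
  … (7 splits in total)
Best: vehicle 1 D → U → D = 14; vehicle 2 D → F → A → R → D = 60; combined 74.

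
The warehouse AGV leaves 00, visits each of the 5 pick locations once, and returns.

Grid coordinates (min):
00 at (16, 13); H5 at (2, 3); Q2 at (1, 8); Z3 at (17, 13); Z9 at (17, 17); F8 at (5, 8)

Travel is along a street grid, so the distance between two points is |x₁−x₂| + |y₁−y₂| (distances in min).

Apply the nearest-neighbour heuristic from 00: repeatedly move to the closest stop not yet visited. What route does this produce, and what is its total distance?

Total distance 60 min via the nearest-neighbour route 00 → Z3 → Z9 → F8 → Q2 → H5 → 00.

From 00: distances to unvisited — Z3=1, Z9=5, F8=16, Q2=20, H5=24. Nearest is Z3 (1).
From Z3: distances to unvisited — Z9=4, F8=17, Q2=21, H5=25. Nearest is Z9 (4).
From Z9: distances to unvisited — F8=21, Q2=25, H5=29. Nearest is F8 (21).
From F8: distances to unvisited — Q2=4, H5=8. Nearest is Q2 (4).
From Q2: distances to unvisited — H5=6. Nearest is H5 (6).
Return H5→00: 24.
Total = 1 + 4 + 21 + 4 + 6 + 24 = 60.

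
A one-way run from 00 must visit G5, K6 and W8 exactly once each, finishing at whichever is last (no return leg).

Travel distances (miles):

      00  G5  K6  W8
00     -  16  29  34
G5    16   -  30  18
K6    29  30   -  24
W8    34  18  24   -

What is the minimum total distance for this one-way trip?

58 miles — the minimum one-way total.

There are 3! = 6 possible orderings.
00 - G5 - K6 - W8: 16+30+24 = 70
00 - G5 - W8 - K6: 16+18+24 = 58
00 - K6 - G5 - W8: 29+30+18 = 77
00 - K6 - W8 - G5: 29+24+18 = 71
00 - W8 - G5 - K6: 34+18+30 = 82
00 - W8 - K6 - G5: 34+24+30 = 88
The minimum is 58.
One shortest path: 00 → G5 → W8 → K6.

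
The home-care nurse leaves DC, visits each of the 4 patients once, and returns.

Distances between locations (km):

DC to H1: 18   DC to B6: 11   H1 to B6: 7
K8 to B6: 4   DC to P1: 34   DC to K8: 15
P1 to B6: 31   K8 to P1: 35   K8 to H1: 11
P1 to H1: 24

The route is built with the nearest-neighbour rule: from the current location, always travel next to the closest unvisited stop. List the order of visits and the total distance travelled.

At DC the remaining stops are B6 11, K8 15, H1 18, P1 34; go to B6.
At B6 the remaining stops are K8 4, H1 7, P1 31; go to K8.
At K8 the remaining stops are H1 11, P1 35; go to H1.
At H1 the remaining stops are P1 24; go to P1.
Return P1→DC: 34.
Total = 11 + 4 + 11 + 24 + 34 = 84.

Nearest-neighbour total = 84 km; route DC → B6 → K8 → H1 → P1 → DC.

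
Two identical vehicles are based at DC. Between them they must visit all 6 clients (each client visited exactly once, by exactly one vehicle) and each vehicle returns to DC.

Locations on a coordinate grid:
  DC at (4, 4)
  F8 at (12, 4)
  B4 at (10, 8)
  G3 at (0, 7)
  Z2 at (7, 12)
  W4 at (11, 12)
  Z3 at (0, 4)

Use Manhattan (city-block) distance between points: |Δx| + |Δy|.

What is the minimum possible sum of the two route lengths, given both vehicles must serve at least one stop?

Minimum combined distance: 48.

Check every non-empty split of the stops between the two vehicles; for each half take its own optimal tour:
  {F8} + {B4, G3, Z2, W4, Z3}: 16 + 38 = 54
  {B4} + {F8, G3, Z2, W4, Z3}: 20 + 40 = 60
  {F8, B4} + {G3, Z2, W4, Z3}: 24 + 38 = 62
  {G3} + {F8, B4, Z2, W4, Z3}: 14 + 42 = 56
  {F8, G3} + {B4, Z2, W4, Z3}: 30 + 38 = 68
  {B4, G3} + {F8, Z2, W4, Z3}: 28 + 40 = 68
  … (31 splits in total)
  {F8, B4, Z2, W4} + {G3, Z3}: 34 + 14 = 48  ← best
Best: vehicle 1 DC → F8 → B4 → W4 → Z2 → DC = 34; vehicle 2 DC → G3 → Z3 → DC = 14; combined 48.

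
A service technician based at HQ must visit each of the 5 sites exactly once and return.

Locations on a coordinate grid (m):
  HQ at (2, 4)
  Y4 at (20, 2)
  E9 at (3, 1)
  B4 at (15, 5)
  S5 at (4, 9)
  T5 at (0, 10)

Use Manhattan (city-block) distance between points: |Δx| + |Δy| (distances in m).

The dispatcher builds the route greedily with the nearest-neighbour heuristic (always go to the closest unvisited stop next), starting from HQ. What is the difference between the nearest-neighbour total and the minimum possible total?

HQ: E9=4, S5=7, T5=8, B4=14, Y4=20 ⇒ E9
E9: S5=9, T5=12, B4=16, Y4=18 ⇒ S5
S5: T5=5, B4=15, Y4=23 ⇒ T5
T5: B4=20, Y4=28 ⇒ B4
B4: Y4=8 ⇒ Y4
NN route HQ → E9 → S5 → T5 → B4 → Y4 → HQ costs 66.
Optimal: HQ → E9 → Y4 → B4 → S5 → T5 → HQ costs 58 (by enumerating all 60 distinct tours).
Excess = 66 − 58 = 8.

The nearest-neighbour route is 8 m longer than optimal.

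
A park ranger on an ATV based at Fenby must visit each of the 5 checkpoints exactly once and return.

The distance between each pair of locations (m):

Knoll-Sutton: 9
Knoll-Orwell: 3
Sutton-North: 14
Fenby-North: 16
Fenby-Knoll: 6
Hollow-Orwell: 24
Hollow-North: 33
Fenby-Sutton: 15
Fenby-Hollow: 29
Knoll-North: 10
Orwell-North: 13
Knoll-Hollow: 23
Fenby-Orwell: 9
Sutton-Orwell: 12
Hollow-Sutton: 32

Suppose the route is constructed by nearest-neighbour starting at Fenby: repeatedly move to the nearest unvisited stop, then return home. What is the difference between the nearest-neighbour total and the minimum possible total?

The nearest-neighbour route is 2 m longer than optimal.

Fenby: Knoll=6, Orwell=9, Sutton=15, North=16, Hollow=29 ⇒ Knoll
Knoll: Orwell=3, Sutton=9, North=10, Hollow=23 ⇒ Orwell
Orwell: Sutton=12, North=13, Hollow=24 ⇒ Sutton
Sutton: North=14, Hollow=32 ⇒ North
North: Hollow=33 ⇒ Hollow
NN route Fenby → Knoll → Orwell → Sutton → North → Hollow → Fenby costs 97.
Optimal: Fenby → Knoll → Hollow → Orwell → Sutton → North → Fenby costs 95 (by enumerating all 60 distinct tours).
Excess = 97 − 95 = 2.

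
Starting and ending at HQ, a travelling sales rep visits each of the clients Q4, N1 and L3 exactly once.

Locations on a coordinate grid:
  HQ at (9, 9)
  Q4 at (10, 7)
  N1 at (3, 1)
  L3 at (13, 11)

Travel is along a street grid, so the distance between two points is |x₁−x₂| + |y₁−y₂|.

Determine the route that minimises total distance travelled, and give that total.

With 3 stops there are 3!/2 = 3 distinct round trips (a route and its reverse cost the same).
HQ→Q4→N1→L3→HQ: 3+13+20+6 = 42
HQ→Q4→L3→N1→HQ: 3+7+20+14 = 44
HQ→N1→Q4→L3→HQ: 14+13+7+6 = 40
The minimum is 40.
One optimal route: HQ → N1 → Q4 → L3 → HQ (or its reverse).

Shortest round trip = 40.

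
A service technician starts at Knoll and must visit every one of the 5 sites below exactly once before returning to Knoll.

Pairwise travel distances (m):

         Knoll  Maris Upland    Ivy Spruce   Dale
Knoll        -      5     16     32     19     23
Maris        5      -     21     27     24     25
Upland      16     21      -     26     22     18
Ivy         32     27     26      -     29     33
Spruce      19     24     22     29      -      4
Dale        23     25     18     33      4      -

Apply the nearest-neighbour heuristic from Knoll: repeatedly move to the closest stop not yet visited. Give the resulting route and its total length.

From Knoll: distances to unvisited — Maris=5, Upland=16, Spruce=19, Dale=23, Ivy=32. Nearest is Maris (5).
From Maris: distances to unvisited — Upland=21, Spruce=24, Dale=25, Ivy=27. Nearest is Upland (21).
From Upland: distances to unvisited — Dale=18, Spruce=22, Ivy=26. Nearest is Dale (18).
From Dale: distances to unvisited — Spruce=4, Ivy=33. Nearest is Spruce (4).
From Spruce: distances to unvisited — Ivy=29. Nearest is Ivy (29).
Return Ivy→Knoll: 32.
Total = 5 + 21 + 18 + 4 + 29 + 32 = 109.

Nearest-neighbour total = 109 m; route Knoll → Maris → Upland → Dale → Spruce → Ivy → Knoll.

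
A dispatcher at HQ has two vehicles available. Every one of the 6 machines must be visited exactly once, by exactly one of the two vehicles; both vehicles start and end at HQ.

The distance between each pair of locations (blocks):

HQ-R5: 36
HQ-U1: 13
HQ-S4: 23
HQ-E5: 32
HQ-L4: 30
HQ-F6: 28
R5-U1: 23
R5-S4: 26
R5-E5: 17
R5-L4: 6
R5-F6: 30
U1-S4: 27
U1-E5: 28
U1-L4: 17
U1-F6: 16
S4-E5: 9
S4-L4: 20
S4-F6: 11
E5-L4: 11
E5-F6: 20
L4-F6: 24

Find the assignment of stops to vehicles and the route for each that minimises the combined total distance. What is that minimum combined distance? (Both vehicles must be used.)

There are 2^5 − 1 = 31 ways to divide the 6 stops into two non-empty groups. For each, the best each vehicle can do is its own shortest tour through its group:
  {R5} + {U1, S4, E5, L4, F6}: 72 + 89 = 161
  {U1} + {R5, S4, E5, L4, F6}: 26 + 101 = 127
  {R5, U1} + {S4, E5, L4, F6}: 72 + 89 = 161
  {S4} + {R5, U1, E5, L4, F6}: 46 + 101 = 147
  {R5, S4} + {U1, E5, L4, F6}: 85 + 89 = 174
  {U1, S4} + {R5, E5, L4, F6}: 63 + 101 = 164
  … (31 splits in total)
Best: vehicle 1 HQ → U1 → HQ = 26; vehicle 2 HQ → R5 → L4 → E5 → S4 → F6 → HQ = 101; combined 127.

Minimum combined distance: 127 blocks.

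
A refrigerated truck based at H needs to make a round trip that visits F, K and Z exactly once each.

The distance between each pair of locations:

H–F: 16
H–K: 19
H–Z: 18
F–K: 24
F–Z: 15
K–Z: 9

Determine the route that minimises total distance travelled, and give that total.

H-F-K-Z-H: 16+24+9+18 = 67
H-F-Z-K-H: 16+15+9+19 = 59
H-K-F-Z-H: 19+24+15+18 = 76
The minimum is 59.
One optimal route: H → F → Z → K → H (or its reverse).

Minimum total distance: 59.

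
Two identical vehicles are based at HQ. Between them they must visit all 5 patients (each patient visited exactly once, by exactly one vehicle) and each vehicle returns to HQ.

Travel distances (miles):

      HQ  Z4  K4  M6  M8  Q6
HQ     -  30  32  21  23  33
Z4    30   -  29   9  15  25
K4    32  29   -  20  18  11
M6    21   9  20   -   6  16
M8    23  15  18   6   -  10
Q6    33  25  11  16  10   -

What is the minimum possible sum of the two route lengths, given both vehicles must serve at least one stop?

Check every non-empty split of the stops between the two vehicles; for each half take its own optimal tour:
  {Z4} + {K4, M6, M8, Q6}: 60 + 80 = 140
  {K4} + {Z4, M6, M8, Q6}: 64 + 88 = 152
  {Z4, K4} + {M6, M8, Q6}: 91 + 70 = 161
  {M6} + {Z4, K4, M8, Q6}: 42 + 98 = 140
  {Z4, M6} + {K4, M8, Q6}: 60 + 76 = 136
  {K4, M6} + {Z4, M8, Q6}: 73 + 88 = 161
  … (15 splits in total)
Best: vehicle 1 HQ → Z4 → M6 → HQ = 60; vehicle 2 HQ → K4 → Q6 → M8 → HQ = 76; combined 136.

Minimum combined distance: 136 miles.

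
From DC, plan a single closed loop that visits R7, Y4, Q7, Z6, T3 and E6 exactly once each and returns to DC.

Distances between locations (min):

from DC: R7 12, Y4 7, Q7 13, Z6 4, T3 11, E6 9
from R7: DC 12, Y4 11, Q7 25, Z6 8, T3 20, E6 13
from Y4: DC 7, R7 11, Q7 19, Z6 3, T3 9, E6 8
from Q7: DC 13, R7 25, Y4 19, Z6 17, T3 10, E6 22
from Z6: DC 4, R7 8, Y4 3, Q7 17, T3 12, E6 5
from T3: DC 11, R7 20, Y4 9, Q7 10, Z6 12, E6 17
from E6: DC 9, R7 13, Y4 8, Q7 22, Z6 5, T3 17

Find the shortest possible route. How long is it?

Shortest round trip = 65 min.

There are 360 distinct closed tours to check (reversals are equivalent).
DC-R7-Y4-Q7-Z6-T3-E6-DC: 12+11+19+17+12+17+9 = 97
DC-R7-Y4-Q7-Z6-E6-T3-DC: 12+11+19+17+5+17+11 = 92
DC-R7-Y4-Q7-T3-Z6-E6-DC: 12+11+19+10+12+5+9 = 78
DC-R7-Y4-Q7-T3-E6-Z6-DC: 12+11+19+10+17+5+4 = 78
DC-R7-Y4-Q7-E6-Z6-T3-DC: 12+11+19+22+5+12+11 = 92
DC-R7-Y4-Q7-E6-T3-Z6-DC: 12+11+19+22+17+12+4 = 97
DC-R7-Y4-Z6-Q7-T3-E6-DC: 12+11+3+17+10+17+9 = 79
DC-R7-Y4-Z6-Q7-E6-T3-DC: 12+11+3+17+22+17+11 = 93
… (352 more)
DC-R7-Z6-E6-Y4-T3-Q7-DC: 12+8+5+8+9+10+13 = 65  ← best
The minimum is 65.
One optimal route: DC → R7 → Z6 → E6 → Y4 → T3 → Q7 → DC (or its reverse).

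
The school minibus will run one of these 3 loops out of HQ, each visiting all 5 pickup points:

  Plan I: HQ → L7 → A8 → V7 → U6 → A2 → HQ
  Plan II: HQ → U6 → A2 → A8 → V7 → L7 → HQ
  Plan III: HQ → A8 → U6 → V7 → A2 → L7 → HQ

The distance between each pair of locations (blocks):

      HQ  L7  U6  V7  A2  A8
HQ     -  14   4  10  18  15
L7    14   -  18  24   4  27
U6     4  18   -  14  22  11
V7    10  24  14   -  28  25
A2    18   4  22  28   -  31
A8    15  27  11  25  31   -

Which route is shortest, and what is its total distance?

Plan I: 14 + 27 + 25 + 14 + 22 + 18 = 120
Plan II: 4 + 22 + 31 + 25 + 24 + 14 = 120
Plan III: 15 + 11 + 14 + 28 + 4 + 14 = 86

86 blocks — Plan III is the shortest.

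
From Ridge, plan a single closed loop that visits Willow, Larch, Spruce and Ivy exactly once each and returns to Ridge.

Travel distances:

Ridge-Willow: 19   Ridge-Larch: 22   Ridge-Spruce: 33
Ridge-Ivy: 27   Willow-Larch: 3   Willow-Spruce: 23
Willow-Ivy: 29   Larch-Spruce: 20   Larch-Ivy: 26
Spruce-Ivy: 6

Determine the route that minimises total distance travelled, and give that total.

Shortest round trip = 75.

There are 12 distinct closed tours to check (reversals are equivalent).
Ridge-Willow-Larch-Spruce-Ivy-Ridge: 19+3+20+6+27 = 75
Ridge-Willow-Larch-Ivy-Spruce-Ridge: 19+3+26+6+33 = 87
Ridge-Willow-Spruce-Larch-Ivy-Ridge: 19+23+20+26+27 = 115
Ridge-Willow-Spruce-Ivy-Larch-Ridge: 19+23+6+26+22 = 96
Ridge-Willow-Ivy-Larch-Spruce-Ridge: 19+29+26+20+33 = 127
Ridge-Willow-Ivy-Spruce-Larch-Ridge: 19+29+6+20+22 = 96
Ridge-Larch-Willow-Spruce-Ivy-Ridge: 22+3+23+6+27 = 81
Ridge-Larch-Willow-Ivy-Spruce-Ridge: 22+3+29+6+33 = 93
Ridge-Larch-Spruce-Willow-Ivy-Ridge: 22+20+23+29+27 = 121
Ridge-Larch-Ivy-Willow-Spruce-Ridge: 22+26+29+23+33 = 133
Ridge-Spruce-Willow-Larch-Ivy-Ridge: 33+23+3+26+27 = 112
Ridge-Spruce-Larch-Willow-Ivy-Ridge: 33+20+3+29+27 = 112
The minimum is 75.
One optimal route: Ridge → Willow → Larch → Spruce → Ivy → Ridge (or its reverse).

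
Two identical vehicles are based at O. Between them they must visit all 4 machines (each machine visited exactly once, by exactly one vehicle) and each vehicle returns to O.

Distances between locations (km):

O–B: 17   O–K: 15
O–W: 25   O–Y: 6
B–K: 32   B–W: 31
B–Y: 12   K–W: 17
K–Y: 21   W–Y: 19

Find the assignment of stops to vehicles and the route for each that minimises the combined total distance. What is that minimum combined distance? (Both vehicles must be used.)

There are 2^3 − 1 = 7 ways to divide the 4 stops into two non-empty groups. For each, the best each vehicle can do is its own shortest tour through its group:
  {B} + {K, W, Y}: 34 + 57 = 91
  {K} + {B, W, Y}: 30 + 73 = 103
  {B, K} + {W, Y}: 64 + 50 = 114
  {W} + {B, K, Y}: 50 + 65 = 115
  {B, W} + {K, Y}: 73 + 42 = 115
  {K, W} + {B, Y}: 57 + 35 = 92
  … (7 splits in total)
Best: vehicle 1 O → B → O = 34; vehicle 2 O → K → W → Y → O = 57; combined 91.

Minimum combined distance: 91 km.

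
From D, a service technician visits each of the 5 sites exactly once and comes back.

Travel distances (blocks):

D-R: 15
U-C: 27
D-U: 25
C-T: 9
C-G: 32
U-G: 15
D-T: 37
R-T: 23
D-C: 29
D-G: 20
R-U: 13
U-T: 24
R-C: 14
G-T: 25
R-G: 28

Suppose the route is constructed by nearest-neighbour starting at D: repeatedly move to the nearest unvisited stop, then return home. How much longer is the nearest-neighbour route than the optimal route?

D: R=15, G=20, U=25, C=29, T=37 ⇒ R
R: U=13, C=14, T=23, G=28 ⇒ U
U: G=15, T=24, C=27 ⇒ G
G: T=25, C=32 ⇒ T
T: C=9 ⇒ C
NN route D → R → U → G → T → C → D costs 106.
Optimal: D → R → C → T → U → G → D costs 97 (by enumerating all 60 distinct tours).
Excess = 106 − 97 = 9.

Excess over optimum: 9 blocks.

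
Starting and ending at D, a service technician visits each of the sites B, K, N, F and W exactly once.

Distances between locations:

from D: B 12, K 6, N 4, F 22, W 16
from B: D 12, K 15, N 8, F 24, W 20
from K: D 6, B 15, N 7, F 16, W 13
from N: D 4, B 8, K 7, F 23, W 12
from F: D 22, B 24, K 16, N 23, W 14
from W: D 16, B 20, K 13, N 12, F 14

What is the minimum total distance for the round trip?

Minimum total distance: 68.

D-B-K-N-F-W-D: 12+15+7+23+14+16 = 87
D-B-K-N-W-F-D: 12+15+7+12+14+22 = 82
D-B-K-F-N-W-D: 12+15+16+23+12+16 = 94
D-B-K-F-W-N-D: 12+15+16+14+12+4 = 73
D-B-K-W-N-F-D: 12+15+13+12+23+22 = 97
D-B-K-W-F-N-D: 12+15+13+14+23+4 = 81
D-B-N-K-F-W-D: 12+8+7+16+14+16 = 73
D-B-N-K-W-F-D: 12+8+7+13+14+22 = 76
D-B-N-F-K-W-D: 12+8+23+16+13+16 = 88
D-B-N-F-W-K-D: 12+8+23+14+13+6 = 76
D-B-N-W-K-F-D: 12+8+12+13+16+22 = 83
D-B-N-W-F-K-D: 12+8+12+14+16+6 = 68
D-B-F-K-N-W-D: 12+24+16+7+12+16 = 87
D-B-F-K-W-N-D: 12+24+16+13+12+4 = 81
… (46 more)
The minimum is 68.
One optimal route: D → B → N → W → F → K → D (or its reverse).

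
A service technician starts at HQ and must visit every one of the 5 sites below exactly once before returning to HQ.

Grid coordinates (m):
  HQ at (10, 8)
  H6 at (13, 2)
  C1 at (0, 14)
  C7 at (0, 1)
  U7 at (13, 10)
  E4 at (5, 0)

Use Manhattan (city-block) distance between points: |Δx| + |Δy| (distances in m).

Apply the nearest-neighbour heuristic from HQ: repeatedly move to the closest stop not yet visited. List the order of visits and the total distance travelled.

From HQ: distances to unvisited — U7=5, H6=9, E4=13, C1=16, C7=17. Nearest is U7 (5).
From U7: distances to unvisited — H6=8, C1=17, E4=18, C7=22. Nearest is H6 (8).
From H6: distances to unvisited — E4=10, C7=14, C1=25. Nearest is E4 (10).
From E4: distances to unvisited — C7=6, C1=19. Nearest is C7 (6).
From C7: distances to unvisited — C1=13. Nearest is C1 (13).
Return C1→HQ: 16.
Total = 5 + 8 + 10 + 6 + 13 + 16 = 58.

Nearest-neighbour total = 58 m; route HQ → U7 → H6 → E4 → C7 → C1 → HQ.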